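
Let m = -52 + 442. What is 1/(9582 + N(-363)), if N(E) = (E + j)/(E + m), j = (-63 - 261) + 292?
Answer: 27/258319 ≈ 0.00010452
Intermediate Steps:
m = 390
j = -32 (j = -324 + 292 = -32)
N(E) = (-32 + E)/(390 + E) (N(E) = (E - 32)/(E + 390) = (-32 + E)/(390 + E))
1/(9582 + N(-363)) = 1/(9582 + (-32 - 363)/(390 - 363)) = 1/(9582 - 395/27) = 1/(258319/27) = 27/258319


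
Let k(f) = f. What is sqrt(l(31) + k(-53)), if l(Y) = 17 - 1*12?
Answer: 4*I*sqrt(3) ≈ 6.9282*I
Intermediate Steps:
l(Y) = 5 (l(Y) = 17 - 12 = 5)
sqrt(l(31) + k(-53)) = sqrt(5 - 53) = sqrt(-48) = 4*I*sqrt(3)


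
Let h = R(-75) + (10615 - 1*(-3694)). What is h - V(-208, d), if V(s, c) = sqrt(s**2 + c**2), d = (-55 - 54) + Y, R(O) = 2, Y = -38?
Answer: 14311 - sqrt(64873) ≈ 14056.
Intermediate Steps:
d = -147 (d = (-55 - 54) - 38 = -109 - 38 = -147)
h = 14311 (h = 2 + (10615 - 1*(-3694)) = 2 + (10615 + 3694) = 2 + 14309 = 14311)
V(s, c) = sqrt(c**2 + s**2)
h - V(-208, d) = 14311 - sqrt((-147)**2 + (-208)**2) = 14311 - sqrt(21609 + 43264) = 14311 - sqrt(64873)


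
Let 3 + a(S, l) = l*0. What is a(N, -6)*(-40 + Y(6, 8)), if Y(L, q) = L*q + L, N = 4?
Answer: -42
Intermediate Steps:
a(S, l) = -3 (a(S, l) = -3 + l*0 = -3 + 0 = -3)
Y(L, q) = L + L*q
a(N, -6)*(-40 + Y(6, 8)) = -3*(-40 + 6*(1 + 8)) = -3*(-40 + 6*9) = -3*(-40 + 54) = -3*14 = -42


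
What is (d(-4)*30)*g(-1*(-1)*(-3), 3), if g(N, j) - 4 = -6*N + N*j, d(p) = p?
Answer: -1560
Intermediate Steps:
g(N, j) = 4 - 6*N + N*j (g(N, j) = 4 + (-6*N + N*j) = 4 - 6*N + N*j)
(d(-4)*30)*g(-1*(-1)*(-3), 3) = (-4*30)*(4 - 6*(-1*(-1))*(-3) + (-1*(-1)*(-3))*3) = -120*(4 - 6*(-3) + (1*(-3))*3) = -120*(4 - 6*(-3) - 3*3) = -120*(4 + 18 - 9) = -120*13 = -1560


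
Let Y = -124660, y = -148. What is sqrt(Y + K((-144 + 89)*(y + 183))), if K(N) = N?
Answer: 3*I*sqrt(14065) ≈ 355.79*I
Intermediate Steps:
sqrt(Y + K((-144 + 89)*(y + 183))) = sqrt(-124660 + (-144 + 89)*(-148 + 183)) = sqrt(-124660 - 55*35) = sqrt(-124660 - 1925) = sqrt(-126585) = 3*I*sqrt(14065)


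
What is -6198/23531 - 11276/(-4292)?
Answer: 59683435/25248763 ≈ 2.3638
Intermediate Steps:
-6198/23531 - 11276/(-4292) = -6198*1/23531 - 11276*(-1/4292) = -6198/23531 + 2819/1073 = 59683435/25248763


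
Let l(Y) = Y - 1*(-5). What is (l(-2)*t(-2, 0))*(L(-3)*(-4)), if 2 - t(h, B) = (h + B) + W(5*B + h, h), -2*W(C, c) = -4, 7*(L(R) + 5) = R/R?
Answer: 816/7 ≈ 116.57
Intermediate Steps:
L(R) = -34/7 (L(R) = -5 + (R/R)/7 = -5 + (⅐)*1 = -5 + ⅐ = -34/7)
W(C, c) = 2 (W(C, c) = -½*(-4) = 2)
l(Y) = 5 + Y (l(Y) = Y + 5 = 5 + Y)
t(h, B) = -B - h (t(h, B) = 2 - ((h + B) + 2) = 2 - ((B + h) + 2) = 2 - (2 + B + h) = 2 + (-2 - B - h) = -B - h)
(l(-2)*t(-2, 0))*(L(-3)*(-4)) = ((5 - 2)*(-1*0 - 1*(-2)))*(-34/7*(-4)) = (3*(0 + 2))*(136/7) = (3*2)*(136/7) = 6*(136/7) = 816/7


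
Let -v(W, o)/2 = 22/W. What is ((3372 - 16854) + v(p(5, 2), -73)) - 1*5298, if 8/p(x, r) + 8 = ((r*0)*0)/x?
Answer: -18736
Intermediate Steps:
p(x, r) = -1 (p(x, r) = 8/(-8 + ((r*0)*0)/x) = 8/(-8 + (0*0)/x) = 8/(-8 + 0/x) = 8/(-8 + 0) = 8/(-8) = 8*(-⅛) = -1)
v(W, o) = -44/W
((3372 - 16854) + v(p(5, 2), -73)) - 1*5298 = ((3372 - 16854) - 44/(-1)) - 1*5298 = (-13482 - 44*(-1)) - 5298 = (-13482 + 44) - 5298 = -13438 - 5298 = -18736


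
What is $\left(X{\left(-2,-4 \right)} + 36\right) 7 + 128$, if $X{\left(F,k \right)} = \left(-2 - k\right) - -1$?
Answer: $401$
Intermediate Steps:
$X{\left(F,k \right)} = -1 - k$ ($X{\left(F,k \right)} = \left(-2 - k\right) + 1 = -1 - k$)
$\left(X{\left(-2,-4 \right)} + 36\right) 7 + 128 = \left(\left(-1 - -4\right) + 36\right) 7 + 128 = \left(\left(-1 + 4\right) + 36\right) 7 + 128 = \left(3 + 36\right) 7 + 128 = 39 \cdot 7 + 128 = 273 + 128 = 401$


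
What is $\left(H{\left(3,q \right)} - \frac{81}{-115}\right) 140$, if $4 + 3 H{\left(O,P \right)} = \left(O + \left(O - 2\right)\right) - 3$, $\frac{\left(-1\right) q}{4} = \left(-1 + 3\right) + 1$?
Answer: $- \frac{952}{23} \approx -41.391$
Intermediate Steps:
$q = -12$ ($q = - 4 \left(\left(-1 + 3\right) + 1\right) = - 4 \left(2 + 1\right) = \left(-4\right) 3 = -12$)
$H{\left(O,P \right)} = -3 + \frac{2 O}{3}$ ($H{\left(O,P \right)} = - \frac{4}{3} + \frac{\left(O + \left(O - 2\right)\right) - 3}{3} = - \frac{4}{3} + \frac{\left(O + \left(-2 + O\right)\right) - 3}{3} = - \frac{4}{3} + \frac{\left(-2 + 2 O\right) - 3}{3} = - \frac{4}{3} + \frac{-5 + 2 O}{3} = - \frac{4}{3} + \left(- \frac{5}{3} + \frac{2 O}{3}\right) = -3 + \frac{2 O}{3}$)
$\left(H{\left(3,q \right)} - \frac{81}{-115}\right) 140 = \left(\left(-3 + \frac{2}{3} \cdot 3\right) - \frac{81}{-115}\right) 140 = \left(\left(-3 + 2\right) - - \frac{81}{115}\right) 140 = \left(-1 + \frac{81}{115}\right) 140 = \left(- \frac{34}{115}\right) 140 = - \frac{952}{23}$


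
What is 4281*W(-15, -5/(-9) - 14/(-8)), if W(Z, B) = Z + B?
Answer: -652139/12 ≈ -54345.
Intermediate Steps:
W(Z, B) = B + Z
4281*W(-15, -5/(-9) - 14/(-8)) = 4281*((-5/(-9) - 14/(-8)) - 15) = 4281*((-5*(-1/9) - 14*(-1/8)) - 15) = 4281*((5/9 + 7/4) - 15) = 4281*(83/36 - 15) = 4281*(-457/36) = -652139/12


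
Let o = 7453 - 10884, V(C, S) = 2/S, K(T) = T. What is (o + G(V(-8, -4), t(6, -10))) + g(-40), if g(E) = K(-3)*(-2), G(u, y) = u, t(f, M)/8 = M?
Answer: -6851/2 ≈ -3425.5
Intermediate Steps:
t(f, M) = 8*M
o = -3431
g(E) = 6 (g(E) = -3*(-2) = 6)
(o + G(V(-8, -4), t(6, -10))) + g(-40) = (-3431 + 2/(-4)) + 6 = (-3431 + 2*(-1/4)) + 6 = (-3431 - 1/2) + 6 = -6863/2 + 6 = -6851/2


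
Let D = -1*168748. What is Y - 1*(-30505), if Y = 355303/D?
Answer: 5147302437/168748 ≈ 30503.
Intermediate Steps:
D = -168748
Y = -355303/168748 (Y = 355303/(-168748) = 355303*(-1/168748) = -355303/168748 ≈ -2.1055)
Y - 1*(-30505) = -355303/168748 - 1*(-30505) = -355303/168748 + 30505 = 5147302437/168748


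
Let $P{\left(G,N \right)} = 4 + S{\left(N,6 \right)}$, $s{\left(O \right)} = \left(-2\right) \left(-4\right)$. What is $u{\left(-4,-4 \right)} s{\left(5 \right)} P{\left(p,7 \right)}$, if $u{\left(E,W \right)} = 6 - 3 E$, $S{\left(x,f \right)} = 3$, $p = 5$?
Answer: $1008$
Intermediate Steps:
$s{\left(O \right)} = 8$
$P{\left(G,N \right)} = 7$ ($P{\left(G,N \right)} = 4 + 3 = 7$)
$u{\left(-4,-4 \right)} s{\left(5 \right)} P{\left(p,7 \right)} = \left(6 - -12\right) 8 \cdot 7 = \left(6 + 12\right) 8 \cdot 7 = 18 \cdot 8 \cdot 7 = 144 \cdot 7 = 1008$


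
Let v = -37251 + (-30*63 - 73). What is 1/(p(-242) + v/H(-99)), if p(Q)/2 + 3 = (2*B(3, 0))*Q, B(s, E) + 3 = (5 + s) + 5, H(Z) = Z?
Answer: -99/919700 ≈ -0.00010764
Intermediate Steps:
B(s, E) = 7 + s (B(s, E) = -3 + ((5 + s) + 5) = -3 + (10 + s) = 7 + s)
v = -39214 (v = -37251 + (-1890 - 73) = -37251 - 1963 = -39214)
p(Q) = -6 + 40*Q (p(Q) = -6 + 2*((2*(7 + 3))*Q) = -6 + 2*((2*10)*Q) = -6 + 2*(20*Q) = -6 + 40*Q)
1/(p(-242) + v/H(-99)) = 1/((-6 + 40*(-242)) - 39214/(-99)) = 1/((-6 - 9680) - 39214*(-1/99)) = 1/(-9686 + 39214/99) = 1/(-919700/99) = -99/919700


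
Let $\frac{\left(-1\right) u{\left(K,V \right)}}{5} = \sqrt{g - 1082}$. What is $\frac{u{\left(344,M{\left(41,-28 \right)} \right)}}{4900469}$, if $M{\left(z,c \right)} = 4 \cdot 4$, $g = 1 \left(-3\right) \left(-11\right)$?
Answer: $- \frac{5 i \sqrt{1049}}{4900469} \approx - 3.3046 \cdot 10^{-5} i$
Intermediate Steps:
$g = 33$ ($g = \left(-3\right) \left(-11\right) = 33$)
$M{\left(z,c \right)} = 16$
$u{\left(K,V \right)} = - 5 i \sqrt{1049}$ ($u{\left(K,V \right)} = - 5 \sqrt{33 - 1082} = - 5 \sqrt{-1049} = - 5 i \sqrt{1049}$)
$\frac{u{\left(344,M{\left(41,-28 \right)} \right)}}{4900469} = \frac{\left(-5\right) i \sqrt{1049}}{4900469} = - 5 i \sqrt{1049} \cdot \frac{1}{4900469} = - \frac{5 i \sqrt{1049}}{4900469}$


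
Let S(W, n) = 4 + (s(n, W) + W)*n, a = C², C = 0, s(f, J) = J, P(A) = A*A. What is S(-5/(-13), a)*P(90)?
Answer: 32400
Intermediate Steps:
P(A) = A²
a = 0 (a = 0² = 0)
S(W, n) = 4 + 2*W*n (S(W, n) = 4 + (W + W)*n = 4 + (2*W)*n = 4 + 2*W*n)
S(-5/(-13), a)*P(90) = (4 + 2*(-5/(-13))*0)*90² = (4 + 2*(-5*(-1/13))*0)*8100 = (4 + 2*(5/13)*0)*8100 = (4 + 0)*8100 = 4*8100 = 32400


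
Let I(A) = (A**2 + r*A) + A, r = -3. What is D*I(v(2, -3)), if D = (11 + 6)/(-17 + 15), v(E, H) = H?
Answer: -255/2 ≈ -127.50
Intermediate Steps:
I(A) = A**2 - 2*A (I(A) = (A**2 - 3*A) + A = A**2 - 2*A)
D = -17/2 (D = 17/(-2) = 17*(-1/2) = -17/2 ≈ -8.5000)
D*I(v(2, -3)) = -(-51)*(-2 - 3)/2 = -(-51)*(-5)/2 = -17/2*15 = -255/2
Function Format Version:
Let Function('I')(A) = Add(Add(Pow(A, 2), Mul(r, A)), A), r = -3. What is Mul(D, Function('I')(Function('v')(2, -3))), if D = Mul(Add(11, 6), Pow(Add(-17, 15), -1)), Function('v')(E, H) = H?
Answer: Rational(-255, 2) ≈ -127.50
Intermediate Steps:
Function('I')(A) = Add(Pow(A, 2), Mul(-2, A)) (Function('I')(A) = Add(Add(Pow(A, 2), Mul(-3, A)), A) = Add(Pow(A, 2), Mul(-2, A)))
D = Rational(-17, 2) (D = Mul(17, Pow(-2, -1)) = Mul(17, Rational(-1, 2)) = Rational(-17, 2) ≈ -8.5000)
Mul(D, Function('I')(Function('v')(2, -3))) = Mul(Rational(-17, 2), Mul(-3, Add(-2, -3))) = Mul(Rational(-17, 2), Mul(-3, -5)) = Mul(Rational(-17, 2), 15) = Rational(-255, 2)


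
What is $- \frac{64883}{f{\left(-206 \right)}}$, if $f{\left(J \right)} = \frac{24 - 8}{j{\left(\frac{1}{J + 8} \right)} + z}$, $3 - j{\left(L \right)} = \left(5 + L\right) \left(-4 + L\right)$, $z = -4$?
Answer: $- \frac{48342571459}{627264} \approx -77069.0$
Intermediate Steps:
$j{\left(L \right)} = 3 - \left(-4 + L\right) \left(5 + L\right)$ ($j{\left(L \right)} = 3 - \left(5 + L\right) \left(-4 + L\right) = 3 - \left(-4 + L\right) \left(5 + L\right)$)
$f{\left(J \right)} = \frac{16}{19 - \frac{1}{8 + J} - \frac{1}{\left(8 + J\right)^{2}}}$ ($f{\left(J \right)} = \frac{24 - 8}{\left(23 - \frac{1}{J + 8} - \left(\frac{1}{J + 8}\right)^{2}\right) - 4} = \frac{16}{\left(23 - \frac{1}{8 + J} - \left(\frac{1}{8 + J}\right)^{2}\right) - 4} = \frac{16}{\left(23 - \frac{1}{8 + J} - \frac{1}{\left(8 + J\right)^{2}}\right) - 4} = \frac{16}{19 - \frac{1}{8 + J} - \frac{1}{\left(8 + J\right)^{2}}}$)
$- \frac{64883}{f{\left(-206 \right)}} = - \frac{64883}{16 \frac{1}{1207 + 19 \left(-206\right)^{2} + 303 \left(-206\right)} \left(64 + \left(-206\right)^{2} + 16 \left(-206\right)\right)} = - \frac{64883}{16 \frac{1}{1207 + 19 \cdot 42436 - 62418} \left(64 + 42436 - 3296\right)} = - \frac{64883}{16 \frac{1}{1207 + 806284 - 62418} \cdot 39204} = - \frac{64883}{16 \cdot \frac{1}{745073} \cdot 39204} = - \frac{64883}{\frac{627264}{745073}} = \left(-64883\right) \frac{745073}{627264} = - \frac{48342571459}{627264}$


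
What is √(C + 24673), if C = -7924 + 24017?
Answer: √40766 ≈ 201.91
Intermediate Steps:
C = 16093
√(C + 24673) = √(16093 + 24673) = √40766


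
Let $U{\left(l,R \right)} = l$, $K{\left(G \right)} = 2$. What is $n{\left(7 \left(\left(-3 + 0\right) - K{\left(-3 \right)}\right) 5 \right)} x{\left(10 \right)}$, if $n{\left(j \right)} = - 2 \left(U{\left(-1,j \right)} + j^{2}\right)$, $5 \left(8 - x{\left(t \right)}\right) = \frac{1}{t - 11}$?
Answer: $- \frac{2511168}{5} \approx -5.0223 \cdot 10^{5}$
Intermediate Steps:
$x{\left(t \right)} = 8 - \frac{1}{5 \left(-11 + t\right)}$ ($x{\left(t \right)} = 8 - \frac{1}{5 \left(t - 11\right)} = 8 - \frac{1}{5 \left(-11 + t\right)}$)
$n{\left(j \right)} = 2 - 2 j^{2}$ ($n{\left(j \right)} = - 2 \left(-1 + j^{2}\right) = 2 - 2 j^{2}$)
$n{\left(7 \left(\left(-3 + 0\right) - K{\left(-3 \right)}\right) 5 \right)} x{\left(10 \right)} = \left(2 - 2 \left(7 \left(\left(-3 + 0\right) - 2\right) 5\right)^{2}\right) \frac{-441 + 40 \cdot 10}{5 \left(-11 + 10\right)} = \left(2 - 2 \left(7 \left(-3 - 2\right) 5\right)^{2}\right) \frac{-441 + 400}{5 \left(-1\right)} = \left(2 - 2 \left(7 \left(-5\right) 5\right)^{2}\right) \frac{1}{5} \left(-1\right) \left(-41\right) = \left(2 - 2 \left(\left(-35\right) 5\right)^{2}\right) \frac{41}{5} = \left(2 - 2 \left(-175\right)^{2}\right) \frac{41}{5} = \left(2 - 61250\right) \frac{41}{5} = \left(-61248\right) \frac{41}{5} = - \frac{2511168}{5}$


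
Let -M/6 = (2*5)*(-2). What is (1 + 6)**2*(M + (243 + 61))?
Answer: 20776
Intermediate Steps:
M = 120 (M = -6*2*5*(-2) = -60*(-2) = -6*(-20) = 120)
(1 + 6)**2*(M + (243 + 61)) = (1 + 6)**2*(120 + (243 + 61)) = 7**2*(120 + 304) = 49*424 = 20776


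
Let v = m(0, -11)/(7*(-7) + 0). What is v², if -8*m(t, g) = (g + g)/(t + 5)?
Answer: 121/960400 ≈ 0.00012599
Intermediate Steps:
m(t, g) = -g/(4*(5 + t)) (m(t, g) = -(g + g)/(8*(t + 5)) = -2*g/(8*(5 + t)) = -g/(4*(5 + t)))
v = -11/980 (v = (-1*(-11)/(20 + 4*0))/(7*(-7) + 0) = (-1*(-11)/(20 + 0))/(-49 + 0) = -1*(-11)/20/(-49) = -1*(-11)*1/20*(-1/49) = (11/20)*(-1/49) = -11/980 ≈ -0.011224)
v² = (-11/980)² = 121/960400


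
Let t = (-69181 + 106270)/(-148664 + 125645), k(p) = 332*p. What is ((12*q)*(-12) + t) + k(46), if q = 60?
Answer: 50874973/7673 ≈ 6630.4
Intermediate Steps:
t = -12363/7673 (t = 37089/(-23019) = 37089*(-1/23019) = -12363/7673 ≈ -1.6112)
((12*q)*(-12) + t) + k(46) = ((12*60)*(-12) - 12363/7673) + 332*46 = (720*(-12) - 12363/7673) + 15272 = (-8640 - 12363/7673) + 15272 = -66307083/7673 + 15272 = 50874973/7673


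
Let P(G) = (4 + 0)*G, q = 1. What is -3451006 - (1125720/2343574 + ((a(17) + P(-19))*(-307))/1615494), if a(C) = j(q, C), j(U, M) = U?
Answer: -114610642159095319/33210787154 ≈ -3.4510e+6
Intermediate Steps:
a(C) = 1
P(G) = 4*G
-3451006 - (1125720/2343574 + ((a(17) + P(-19))*(-307))/1615494) = -3451006 - (1125720/2343574 + ((1 + 4*(-19))*(-307))/1615494) = -3451006 - (1125720*(1/2343574) + ((1 - 76)*(-307))*(1/1615494)) = -3451006 - (562860/1171787 - 75*(-307)*(1/1615494)) = -3451006 - (562860/1171787 + 23025*(1/1615494)) = -3451006 - (562860/1171787 + 7675/538498) = -3451006 - 1*16425918395/33210787154 = -3451006 - 16425918395/33210787154 = -114610642159095319/33210787154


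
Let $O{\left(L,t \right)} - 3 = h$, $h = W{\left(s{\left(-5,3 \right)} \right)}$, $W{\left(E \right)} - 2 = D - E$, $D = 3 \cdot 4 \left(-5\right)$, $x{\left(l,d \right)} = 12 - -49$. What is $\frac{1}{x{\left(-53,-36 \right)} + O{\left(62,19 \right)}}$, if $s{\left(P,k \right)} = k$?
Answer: $\frac{1}{3} \approx 0.33333$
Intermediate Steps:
$x{\left(l,d \right)} = 61$ ($x{\left(l,d \right)} = 12 + 49 = 61$)
$D = -60$ ($D = 12 \left(-5\right) = -60$)
$W{\left(E \right)} = -58 - E$ ($W{\left(E \right)} = 2 - \left(60 + E\right) = -58 - E$)
$h = -61$ ($h = -58 - 3 = -61$)
$O{\left(L,t \right)} = -58$ ($O{\left(L,t \right)} = 3 - 61 = -58$)
$\frac{1}{x{\left(-53,-36 \right)} + O{\left(62,19 \right)}} = \frac{1}{61 - 58} = \frac{1}{3}$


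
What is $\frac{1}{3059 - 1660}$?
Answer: $\frac{1}{1399} \approx 0.0007148$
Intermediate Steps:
$\frac{1}{3059 - 1660} = \frac{1}{1399}$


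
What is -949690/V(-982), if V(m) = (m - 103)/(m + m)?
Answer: -53291176/31 ≈ -1.7191e+6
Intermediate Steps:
V(m) = (-103 + m)/(2*m) (V(m) = (-103 + m)/((2*m)) = (-103 + m)*(1/(2*m)) = (-103 + m)/(2*m))
-949690/V(-982) = -949690*(-1964/(-103 - 982)) = -949690/((½)*(-1/982)*(-1085)) = -949690/1085/1964 = -949690*1964/1085 = -53291176/31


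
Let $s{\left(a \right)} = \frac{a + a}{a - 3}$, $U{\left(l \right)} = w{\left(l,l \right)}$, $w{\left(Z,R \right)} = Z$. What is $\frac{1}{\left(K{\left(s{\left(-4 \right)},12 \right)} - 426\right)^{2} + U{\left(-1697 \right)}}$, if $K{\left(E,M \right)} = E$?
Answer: $\frac{49}{8761523} \approx 5.5926 \cdot 10^{-6}$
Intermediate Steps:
$U{\left(l \right)} = l$
$s{\left(a \right)} = \frac{2 a}{-3 + a}$
$\frac{1}{\left(K{\left(s{\left(-4 \right)},12 \right)} - 426\right)^{2} + U{\left(-1697 \right)}} = \frac{1}{\left(2 \left(-4\right) \frac{1}{-3 - 4} - 426\right)^{2} - 1697} = \frac{1}{\left(2 \left(-4\right) \frac{1}{-7} - 426\right)^{2} - 1697} = \frac{1}{\left(2 \left(-4\right) \left(- \frac{1}{7}\right) - 426\right)^{2} - 1697} = \frac{1}{\left(\frac{8}{7} - 426\right)^{2} - 1697} = \frac{1}{\left(- \frac{2974}{7}\right)^{2} - 1697} = \frac{1}{\frac{8844676}{49} - 1697} = \frac{1}{\frac{8761523}{49}} = \frac{49}{8761523}$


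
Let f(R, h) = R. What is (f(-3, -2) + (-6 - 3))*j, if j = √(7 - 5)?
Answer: -12*√2 ≈ -16.971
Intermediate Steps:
j = √2 ≈ 1.4142
(f(-3, -2) + (-6 - 3))*j = (-3 + (-6 - 3))*√2 = (-3 - 9)*√2 = -12*√2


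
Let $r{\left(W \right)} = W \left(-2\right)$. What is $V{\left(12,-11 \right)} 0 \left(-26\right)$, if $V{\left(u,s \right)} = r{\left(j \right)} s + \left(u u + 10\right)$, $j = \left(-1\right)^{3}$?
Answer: $0$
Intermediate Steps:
$j = -1$
$r{\left(W \right)} = - 2 W$
$V{\left(u,s \right)} = 10 + u^{2} + 2 s$ ($V{\left(u,s \right)} = \left(-2\right) \left(-1\right) s + \left(u u + 10\right) = 2 s + \left(u^{2} + 10\right) = 2 s + \left(10 + u^{2}\right) = 10 + u^{2} + 2 s$)
$V{\left(12,-11 \right)} 0 \left(-26\right) = \left(10 + 12^{2} + 2 \left(-11\right)\right) 0 \left(-26\right) = \left(10 + 144 - 22\right) 0 \left(-26\right) = 132 \cdot 0 \left(-26\right) = 0 \left(-26\right) = 0$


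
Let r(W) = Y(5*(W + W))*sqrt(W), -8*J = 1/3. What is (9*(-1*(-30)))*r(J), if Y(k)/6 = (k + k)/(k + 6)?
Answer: -1350*I*sqrt(6)/67 ≈ -49.355*I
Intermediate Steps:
Y(k) = 12*k/(6 + k) (Y(k) = 6*((k + k)/(k + 6)) = 6*((2*k)/(6 + k)) = 6*(2*k/(6 + k)) = 12*k/(6 + k))
J = -1/24 (J = -1/8/3 = -1/8*1/3 = -1/24 ≈ -0.041667)
r(W) = 120*W**(3/2)/(6 + 10*W) (r(W) = (12*(5*(W + W))/(6 + 5*(W + W)))*sqrt(W) = (12*(5*(2*W))/(6 + 5*(2*W)))*sqrt(W) = (12*(10*W)/(6 + 10*W))*sqrt(W) = (120*W/(6 + 10*W))*sqrt(W) = 120*W**(3/2)/(6 + 10*W))
(9*(-1*(-30)))*r(J) = (9*(-1*(-30)))*(60*(-1/24)**(3/2)/(3 + 5*(-1/24))) = (9*30)*(60*(-I*sqrt(6)/288)/(3 - 5/24)) = 270*(60*(-I*sqrt(6)/288)/(67/24)) = 270*(60*(-I*sqrt(6)/288)*(24/67)) = 270*(-5*I*sqrt(6)/67) = -1350*I*sqrt(6)/67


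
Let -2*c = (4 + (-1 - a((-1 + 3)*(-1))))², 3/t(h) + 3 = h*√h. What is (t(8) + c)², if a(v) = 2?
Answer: 253657/1012036 - 23280*√2/253009 ≈ 0.12051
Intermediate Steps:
t(h) = 3/(-3 + h^(3/2)) (t(h) = 3/(-3 + h*√h) = 3/(-3 + h^(3/2)))
c = -½ (c = -(4 + (-1 - 1*2))²/2 = -(4 + (-1 - 2))²/2 = -(4 - 3)²/2 = -½*1² = -½*1 = -½ ≈ -0.50000)
(t(8) + c)² = (3/(-3 + 8^(3/2)) - ½)² = (3/(-3 + 16*√2) - ½)² = (-½ + 3/(-3 + 16*√2))²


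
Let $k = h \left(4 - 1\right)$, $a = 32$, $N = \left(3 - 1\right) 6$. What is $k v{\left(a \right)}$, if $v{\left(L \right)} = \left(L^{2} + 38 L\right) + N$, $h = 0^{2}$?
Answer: $0$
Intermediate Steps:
$h = 0$
$N = 12$ ($N = 2 \cdot 6 = 12$)
$k = 0$ ($k = 0 \left(4 - 1\right) = 0 \cdot 3 = 0$)
$v{\left(L \right)} = 12 + L^{2} + 38 L$ ($v{\left(L \right)} = \left(L^{2} + 38 L\right) + 12 = 12 + L^{2} + 38 L$)
$k v{\left(a \right)} = 0 \left(12 + 32^{2} + 38 \cdot 32\right) = 0 \left(12 + 1024 + 1216\right) = 0 \cdot 2252 = 0$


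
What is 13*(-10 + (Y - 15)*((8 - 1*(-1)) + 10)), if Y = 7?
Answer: -2106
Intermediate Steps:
13*(-10 + (Y - 15)*((8 - 1*(-1)) + 10)) = 13*(-10 + (7 - 15)*((8 - 1*(-1)) + 10)) = 13*(-10 - 8*((8 + 1) + 10)) = 13*(-10 - 8*(9 + 10)) = 13*(-10 - 8*19) = 13*(-10 - 152) = 13*(-162) = -2106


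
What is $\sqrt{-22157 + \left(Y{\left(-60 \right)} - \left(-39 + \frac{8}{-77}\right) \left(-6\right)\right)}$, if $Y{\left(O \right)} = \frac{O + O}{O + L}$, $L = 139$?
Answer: $\frac{i \sqrt{828610961255}}{6083} \approx 149.64 i$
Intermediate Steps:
$Y{\left(O \right)} = \frac{2 O}{139 + O}$ ($Y{\left(O \right)} = \frac{O + O}{O + 139} = \frac{2 O}{139 + O}$)
$\sqrt{-22157 + \left(Y{\left(-60 \right)} - \left(-39 + \frac{8}{-77}\right) \left(-6\right)\right)} = \sqrt{-22157 - \left(\frac{120}{139 - 60} + \left(-39 + \frac{8}{-77}\right) \left(-6\right)\right)} = \sqrt{-22157 + \left(2 \left(-60\right) \frac{1}{79} - \left(-39 + 8 \left(- \frac{1}{77}\right)\right) \left(-6\right)\right)} = \sqrt{-22157 + \left(2 \left(-60\right) \frac{1}{79} - \left(-39 - \frac{8}{77}\right) \left(-6\right)\right)} = \sqrt{-22157 - \left(\frac{120}{79} - - \frac{18066}{77}\right)} = \sqrt{-22157 - \frac{1436454}{6083}} = \sqrt{- \frac{136217485}{6083}} = \frac{i \sqrt{828610961255}}{6083}$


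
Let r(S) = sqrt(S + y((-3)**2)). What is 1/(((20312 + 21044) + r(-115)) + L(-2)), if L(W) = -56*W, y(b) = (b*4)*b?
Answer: 41468/1719594815 - sqrt(209)/1719594815 ≈ 2.4107e-5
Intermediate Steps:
y(b) = 4*b**2 (y(b) = (4*b)*b = 4*b**2)
r(S) = sqrt(324 + S) (r(S) = sqrt(S + 4*((-3)**2)**2) = sqrt(S + 4*9**2) = sqrt(S + 4*81) = sqrt(S + 324) = sqrt(324 + S))
1/(((20312 + 21044) + r(-115)) + L(-2)) = 1/(((20312 + 21044) + sqrt(324 - 115)) - 56*(-2)) = 1/((41356 + sqrt(209)) + 112) = 1/(41468 + sqrt(209))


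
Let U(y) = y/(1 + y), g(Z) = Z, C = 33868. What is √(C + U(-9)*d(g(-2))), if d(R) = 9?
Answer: 5*√21682/4 ≈ 184.06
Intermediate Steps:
U(y) = y/(1 + y)
√(C + U(-9)*d(g(-2))) = √(33868 - 9/(1 - 9)*9) = √(33868 - 9/(-8)*9) = √(33868 - 9*(-⅛)*9) = √(33868 + (9/8)*9) = √(33868 + 81/8) = √(271025/8) = 5*√21682/4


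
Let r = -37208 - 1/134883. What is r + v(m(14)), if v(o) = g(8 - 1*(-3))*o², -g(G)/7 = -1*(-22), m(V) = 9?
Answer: -6701257207/134883 ≈ -49682.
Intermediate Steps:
g(G) = -154 (g(G) = -(-7)*(-22) = -7*22 = -154)
v(o) = -154*o²
r = -5018726665/134883 (r = -37208 - 1*1/134883 = -37208 - 1/134883 = -5018726665/134883 ≈ -37208.)
r + v(m(14)) = -5018726665/134883 - 154*9² = -5018726665/134883 - 154*81 = -5018726665/134883 - 12474 = -6701257207/134883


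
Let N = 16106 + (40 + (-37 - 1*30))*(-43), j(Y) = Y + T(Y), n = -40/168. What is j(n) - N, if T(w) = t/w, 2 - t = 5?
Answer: -1811737/105 ≈ -17255.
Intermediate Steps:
t = -3 (t = 2 - 1*5 = 2 - 5 = -3)
n = -5/21 (n = -40*1/168 = -5/21 ≈ -0.23810)
T(w) = -3/w
j(Y) = Y - 3/Y
N = 17267 (N = 16106 + (40 + (-37 - 30))*(-43) = 16106 + (40 - 67)*(-43) = 16106 - 27*(-43) = 16106 + 1161 = 17267)
j(n) - N = (-5/21 - 3/(-5/21)) - 1*17267 = (-5/21 - 3*(-21/5)) - 17267 = (-5/21 + 63/5) - 17267 = 1298/105 - 17267 = -1811737/105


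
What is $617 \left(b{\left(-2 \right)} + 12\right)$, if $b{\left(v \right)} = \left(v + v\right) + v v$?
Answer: $7404$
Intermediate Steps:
$b{\left(v \right)} = v^{2} + 2 v$ ($b{\left(v \right)} = 2 v + v^{2} = v^{2} + 2 v$)
$617 \left(b{\left(-2 \right)} + 12\right) = 617 \left(- 2 \left(2 - 2\right) + 12\right) = 617 \left(\left(-2\right) 0 + 12\right) = 617 \left(0 + 12\right) = 617 \cdot 12 = 7404$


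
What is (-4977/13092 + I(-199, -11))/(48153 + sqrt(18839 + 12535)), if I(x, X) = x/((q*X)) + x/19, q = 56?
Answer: -102778609317/469958313689480 + 44822769*sqrt(3486)/3289708195826360 ≈ -0.00021789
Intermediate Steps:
I(x, X) = x/19 + x/(56*X) (I(x, X) = x/((56*X)) + x/19 = x*(1/(56*X)) + x*(1/19) = x/(56*X) + x/19 = x/19 + x/(56*X))
(-4977/13092 + I(-199, -11))/(48153 + sqrt(18839 + 12535)) = (-4977/13092 + ((1/19)*(-199) + (1/56)*(-199)/(-11)))/(48153 + sqrt(18839 + 12535)) = (-4977*1/13092 + (-199/19 + (1/56)*(-199)*(-1/11)))/(48153 + sqrt(31374)) = (-1659/4364 + (-199/19 + 199/616))/(48153 + 3*sqrt(3486)) = (-1659/4364 - 118803/11704)/(48153 + 3*sqrt(3486)) = -134468307/(12769064*(48153 + 3*sqrt(3486)))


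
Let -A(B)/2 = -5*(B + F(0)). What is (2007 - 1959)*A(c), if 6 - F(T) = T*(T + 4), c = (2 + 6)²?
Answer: 33600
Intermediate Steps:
c = 64 (c = 8² = 64)
F(T) = 6 - T*(4 + T) (F(T) = 6 - T*(T + 4) = 6 - T*(4 + T))
A(B) = 60 + 10*B (A(B) = -(-10)*(B + (6 - 1*0² - 4*0)) = -(-10)*(B + (6 - 1*0 + 0)) = -(-10)*(B + (6 + 0 + 0)) = -(-10)*(B + 6) = -(-10)*(6 + B) = -2*(-30 - 5*B) = 60 + 10*B)
(2007 - 1959)*A(c) = (2007 - 1959)*(60 + 10*64) = 48*(60 + 640) = 48*700 = 33600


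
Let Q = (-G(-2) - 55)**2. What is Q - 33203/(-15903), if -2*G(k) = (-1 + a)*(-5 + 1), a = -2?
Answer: 38216306/15903 ≈ 2403.1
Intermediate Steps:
G(k) = -6 (G(k) = -(-1 - 2)*(-5 + 1)/2 = -(-3)*(-4)/2 = -1/2*12 = -6)
Q = 2401 (Q = (-1*(-6) - 55)**2 = (6 - 55)**2 = (-49)**2 = 2401)
Q - 33203/(-15903) = 2401 - 33203/(-15903) = 2401 - 33203*(-1)/15903 = 2401 - 1*(-33203/15903) = 2401 + 33203/15903 = 38216306/15903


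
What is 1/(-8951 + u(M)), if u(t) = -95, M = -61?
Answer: -1/9046 ≈ -0.00011055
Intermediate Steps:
1/(-8951 + u(M)) = 1/(-8951 - 95) = 1/(-9046) = -1/9046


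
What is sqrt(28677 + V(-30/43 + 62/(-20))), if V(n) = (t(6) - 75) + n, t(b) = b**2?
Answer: sqrt(5294464010)/430 ≈ 169.22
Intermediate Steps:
V(n) = -39 + n (V(n) = (6**2 - 75) + n = (36 - 75) + n = -39 + n)
sqrt(28677 + V(-30/43 + 62/(-20))) = sqrt(28677 + (-39 + (-30/43 + 62/(-20)))) = sqrt(28677 + (-39 + (-30*1/43 + 62*(-1/20)))) = sqrt(28677 + (-39 + (-30/43 - 31/10))) = sqrt(28677 + (-39 - 1633/430)) = sqrt(28677 - 18403/430) = sqrt(12312707/430) = sqrt(5294464010)/430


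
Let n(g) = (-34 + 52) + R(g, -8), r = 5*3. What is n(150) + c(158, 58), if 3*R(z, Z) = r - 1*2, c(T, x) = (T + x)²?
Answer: 140035/3 ≈ 46678.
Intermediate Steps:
r = 15
R(z, Z) = 13/3 (R(z, Z) = (15 - 1*2)/3 = (15 - 2)/3 = (⅓)*13 = 13/3)
n(g) = 67/3 (n(g) = (-34 + 52) + 13/3 = 18 + 13/3 = 67/3)
n(150) + c(158, 58) = 67/3 + (158 + 58)² = 67/3 + 216² = 67/3 + 46656 = 140035/3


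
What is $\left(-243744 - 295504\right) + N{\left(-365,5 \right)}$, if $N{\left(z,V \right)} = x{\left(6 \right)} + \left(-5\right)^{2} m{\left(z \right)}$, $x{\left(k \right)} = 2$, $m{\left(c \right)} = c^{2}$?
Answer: $2791379$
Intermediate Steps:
$N{\left(z,V \right)} = 2 + 25 z^{2}$ ($N{\left(z,V \right)} = 2 + \left(-5\right)^{2} z^{2} = 2 + 25 z^{2}$)
$\left(-243744 - 295504\right) + N{\left(-365,5 \right)} = \left(-243744 - 295504\right) + \left(2 + 25 \left(-365\right)^{2}\right) = -539248 + \left(2 + 25 \cdot 133225\right) = -539248 + \left(2 + 3330625\right) = -539248 + 3330627 = 2791379$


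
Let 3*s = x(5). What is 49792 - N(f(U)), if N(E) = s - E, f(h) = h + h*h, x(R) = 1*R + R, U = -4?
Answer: 149402/3 ≈ 49801.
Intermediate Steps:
x(R) = 2*R (x(R) = R + R = 2*R)
s = 10/3 (s = (2*5)/3 = (1/3)*10 = 10/3 ≈ 3.3333)
f(h) = h + h**2
N(E) = 10/3 - E
49792 - N(f(U)) = 49792 - (10/3 - (-4)*(1 - 4)) = 49792 - (10/3 - (-4)*(-3)) = 49792 - (10/3 - 1*12) = 49792 - (10/3 - 12) = 49792 - 1*(-26/3) = 49792 + 26/3 = 149402/3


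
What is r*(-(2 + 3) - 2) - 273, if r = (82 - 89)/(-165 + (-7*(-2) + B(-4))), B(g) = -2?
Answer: -41818/153 ≈ -273.32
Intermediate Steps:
r = 7/153 (r = (82 - 89)/(-165 + (-7*(-2) - 2)) = -7/(-165 + (14 - 2)) = -7/(-165 + 12) = -7/(-153) = -7*(-1/153) = 7/153 ≈ 0.045752)
r*(-(2 + 3) - 2) - 273 = 7*(-(2 + 3) - 2)/153 - 273 = 7*(-1*5 - 2)/153 - 273 = 7*(-5 - 2)/153 - 273 = (7/153)*(-7) - 273 = -49/153 - 273 = -41818/153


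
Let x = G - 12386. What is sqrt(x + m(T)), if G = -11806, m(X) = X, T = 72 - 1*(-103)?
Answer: I*sqrt(24017) ≈ 154.97*I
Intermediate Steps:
T = 175 (T = 72 + 103 = 175)
x = -24192 (x = -11806 - 12386 = -24192)
sqrt(x + m(T)) = sqrt(-24192 + 175) = sqrt(-24017) = I*sqrt(24017)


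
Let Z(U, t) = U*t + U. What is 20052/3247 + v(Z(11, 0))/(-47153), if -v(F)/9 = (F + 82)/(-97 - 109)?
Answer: 194772745197/31539792946 ≈ 6.1755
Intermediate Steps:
Z(U, t) = U + U*t
v(F) = 369/103 + 9*F/206 (v(F) = -9*(F + 82)/(-97 - 109) = -9*(82 + F)/(-206) = -9*(82 + F)*(-1)/206 = -9*(-41/103 - F/206) = 369/103 + 9*F/206)
20052/3247 + v(Z(11, 0))/(-47153) = 20052/3247 + (369/103 + 9*(11*(1 + 0))/206)/(-47153) = 20052*(1/3247) + (369/103 + 9*(11*1)/206)*(-1/47153) = 20052/3247 + (369/103 + (9/206)*11)*(-1/47153) = 20052/3247 + (369/103 + 99/206)*(-1/47153) = 20052/3247 + (837/206)*(-1/47153) = 20052/3247 - 837/9713518 = 194772745197/31539792946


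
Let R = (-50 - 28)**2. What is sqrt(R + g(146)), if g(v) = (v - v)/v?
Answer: 78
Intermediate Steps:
g(v) = 0 (g(v) = 0/v = 0)
R = 6084 (R = (-78)**2 = 6084)
sqrt(R + g(146)) = sqrt(6084 + 0) = sqrt(6084) = 78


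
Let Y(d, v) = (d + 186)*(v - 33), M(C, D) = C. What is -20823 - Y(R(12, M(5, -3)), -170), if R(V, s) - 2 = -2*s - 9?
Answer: 13484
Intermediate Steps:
R(V, s) = -7 - 2*s (R(V, s) = 2 + (-2*s - 9) = 2 + (-9 - 2*s) = -7 - 2*s)
Y(d, v) = (-33 + v)*(186 + d) (Y(d, v) = (186 + d)*(-33 + v) = (-33 + v)*(186 + d))
-20823 - Y(R(12, M(5, -3)), -170) = -20823 - (-6138 - 33*(-7 - 2*5) + 186*(-170) + (-7 - 2*5)*(-170)) = -20823 - (-6138 - 33*(-7 - 10) - 31620 + (-7 - 10)*(-170)) = -20823 - (-6138 - 33*(-17) - 31620 - 17*(-170)) = -20823 - (-6138 + 561 - 31620 + 2890) = -20823 - 1*(-34307) = -20823 + 34307 = 13484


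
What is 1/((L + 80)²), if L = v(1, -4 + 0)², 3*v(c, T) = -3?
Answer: 1/6561 ≈ 0.00015242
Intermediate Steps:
v(c, T) = -1 (v(c, T) = (⅓)*(-3) = -1)
L = 1 (L = (-1)² = 1)
1/((L + 80)²) = 1/((1 + 80)²) = 1/(81²) = 1/6561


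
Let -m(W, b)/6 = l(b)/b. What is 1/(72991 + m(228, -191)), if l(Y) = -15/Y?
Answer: 36481/2662784761 ≈ 1.3700e-5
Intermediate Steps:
m(W, b) = 90/b**2 (m(W, b) = -6*(-15/b)/b = -(-90)/b**2 = 90/b**2)
1/(72991 + m(228, -191)) = 1/(72991 + 90/(-191)**2) = 1/(72991 + 90*(1/36481)) = 1/(72991 + 90/36481) = 1/(2662784761/36481) = 36481/2662784761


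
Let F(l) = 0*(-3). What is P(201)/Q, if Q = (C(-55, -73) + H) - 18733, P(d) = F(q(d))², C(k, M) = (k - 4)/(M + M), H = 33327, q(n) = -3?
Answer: 0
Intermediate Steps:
C(k, M) = (-4 + k)/(2*M) (C(k, M) = (-4 + k)/((2*M)) = (-4 + k)*(1/(2*M)) = (-4 + k)/(2*M))
F(l) = 0
P(d) = 0 (P(d) = 0² = 0)
Q = 2130783/146 (Q = ((½)*(-4 - 55)/(-73) + 33327) - 18733 = ((½)*(-1/73)*(-59) + 33327) - 18733 = (59/146 + 33327) - 18733 = 4865801/146 - 18733 = 2130783/146 ≈ 14594.)
P(201)/Q = 0/(2130783/146) = 0*(146/2130783) = 0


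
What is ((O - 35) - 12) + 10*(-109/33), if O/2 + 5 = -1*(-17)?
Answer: -1849/33 ≈ -56.030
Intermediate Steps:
O = 24 (O = -10 + 2*(-1*(-17)) = -10 + 2*17 = -10 + 34 = 24)
((O - 35) - 12) + 10*(-109/33) = ((24 - 35) - 12) + 10*(-109/33) = (-11 - 12) + 10*(-109*1/33) = -23 + 10*(-109/33) = -23 - 1090/33 = -1849/33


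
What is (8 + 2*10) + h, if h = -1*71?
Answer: -43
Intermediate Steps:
h = -71
(8 + 2*10) + h = (8 + 2*10) - 71 = (8 + 20) - 71 = 28 - 71 = -43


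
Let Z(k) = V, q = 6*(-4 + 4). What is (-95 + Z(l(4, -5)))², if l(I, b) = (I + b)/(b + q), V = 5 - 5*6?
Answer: 14400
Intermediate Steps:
q = 0 (q = 6*0 = 0)
V = -25 (V = 5 - 30 = -25)
l(I, b) = (I + b)/b (l(I, b) = (I + b)/(b + 0) = (I + b)/b)
Z(k) = -25
(-95 + Z(l(4, -5)))² = (-95 - 25)² = (-120)² = 14400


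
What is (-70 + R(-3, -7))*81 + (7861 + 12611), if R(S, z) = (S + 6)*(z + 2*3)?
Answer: 14559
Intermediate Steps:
R(S, z) = (6 + S)*(6 + z) (R(S, z) = (6 + S)*(z + 6) = (6 + S)*(6 + z))
(-70 + R(-3, -7))*81 + (7861 + 12611) = (-70 + (36 + 6*(-3) + 6*(-7) - 3*(-7)))*81 + (7861 + 12611) = (-70 + (36 - 18 - 42 + 21))*81 + 20472 = (-70 - 3)*81 + 20472 = -73*81 + 20472 = -5913 + 20472 = 14559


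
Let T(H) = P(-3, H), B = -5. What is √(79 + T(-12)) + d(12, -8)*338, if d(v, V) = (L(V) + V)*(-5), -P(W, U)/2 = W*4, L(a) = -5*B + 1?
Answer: -30420 + √103 ≈ -30410.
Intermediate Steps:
L(a) = 26 (L(a) = -5*(-5) + 1 = 25 + 1 = 26)
P(W, U) = -8*W (P(W, U) = -2*W*4 = -8*W)
T(H) = 24 (T(H) = -8*(-3) = 24)
d(v, V) = -130 - 5*V (d(v, V) = (26 + V)*(-5) = -130 - 5*V)
√(79 + T(-12)) + d(12, -8)*338 = √(79 + 24) + (-130 - 5*(-8))*338 = √103 + (-130 + 40)*338 = √103 - 90*338 = √103 - 30420 = -30420 + √103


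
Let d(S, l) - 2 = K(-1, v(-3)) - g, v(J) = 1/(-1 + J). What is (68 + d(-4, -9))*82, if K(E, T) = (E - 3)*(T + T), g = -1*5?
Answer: 6314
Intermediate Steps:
g = -5
K(E, T) = 2*T*(-3 + E) (K(E, T) = (-3 + E)*(2*T) = 2*T*(-3 + E))
d(S, l) = 9 (d(S, l) = 2 + (2*(-3 - 1)/(-1 - 3) - 1*(-5)) = 2 + (2*(-4)/(-4) + 5) = 2 + (2*(-¼)*(-4) + 5) = 2 + (2 + 5) = 2 + 7 = 9)
(68 + d(-4, -9))*82 = (68 + 9)*82 = 77*82 = 6314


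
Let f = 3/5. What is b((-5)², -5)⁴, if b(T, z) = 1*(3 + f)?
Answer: 104976/625 ≈ 167.96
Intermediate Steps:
f = ⅗ (f = 3*(⅕) = ⅗ ≈ 0.60000)
b(T, z) = 18/5 (b(T, z) = 1*(3 + ⅗) = 1*(18/5) = 18/5)
b((-5)², -5)⁴ = (18/5)⁴ = 104976/625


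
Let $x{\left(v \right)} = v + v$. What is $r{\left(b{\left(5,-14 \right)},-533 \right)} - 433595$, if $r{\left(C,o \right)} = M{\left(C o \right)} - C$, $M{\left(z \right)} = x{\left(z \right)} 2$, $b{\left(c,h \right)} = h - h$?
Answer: $-433595$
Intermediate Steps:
$x{\left(v \right)} = 2 v$
$b{\left(c,h \right)} = 0$
$M{\left(z \right)} = 4 z$ ($M{\left(z \right)} = 2 z 2 = 4 z$)
$r{\left(C,o \right)} = - C + 4 C o$ ($r{\left(C,o \right)} = 4 C o - C = - C + 4 C o$)
$r{\left(b{\left(5,-14 \right)},-533 \right)} - 433595 = 0 \left(-1 + 4 \left(-533\right)\right) - 433595 = 0 \left(-1 - 2132\right) - 433595 = 0 \left(-2133\right) - 433595 = 0 - 433595 = -433595$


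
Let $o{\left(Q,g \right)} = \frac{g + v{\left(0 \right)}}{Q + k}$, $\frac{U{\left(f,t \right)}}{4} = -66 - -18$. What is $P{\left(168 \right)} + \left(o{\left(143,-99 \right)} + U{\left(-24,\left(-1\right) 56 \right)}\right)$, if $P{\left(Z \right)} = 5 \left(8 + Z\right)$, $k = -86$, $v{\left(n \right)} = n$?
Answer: $\frac{13039}{19} \approx 686.26$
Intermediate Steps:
$U{\left(f,t \right)} = -192$ ($U{\left(f,t \right)} = 4 \left(-66 - -18\right) = 4 \left(-66 + 18\right) = 4 \left(-48\right) = -192$)
$o{\left(Q,g \right)} = \frac{g}{-86 + Q}$ ($o{\left(Q,g \right)} = \frac{g + 0}{Q - 86} = \frac{g}{-86 + Q}$)
$P{\left(Z \right)} = 40 + 5 Z$
$P{\left(168 \right)} + \left(o{\left(143,-99 \right)} + U{\left(-24,\left(-1\right) 56 \right)}\right) = \left(40 + 5 \cdot 168\right) - \left(192 + \frac{99}{-86 + 143}\right) = \left(40 + 840\right) - \left(192 + \frac{99}{57}\right) = 880 - \frac{3681}{19} = \frac{13039}{19}$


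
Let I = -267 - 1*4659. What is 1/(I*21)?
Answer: -1/103446 ≈ -9.6669e-6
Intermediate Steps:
I = -4926 (I = -267 - 4659 = -4926)
1/(I*21) = 1/(-4926*21) = 1/(-103446) = -1/103446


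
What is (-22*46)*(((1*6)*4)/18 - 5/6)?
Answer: -506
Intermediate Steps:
(-22*46)*(((1*6)*4)/18 - 5/6) = -1012*((6*4)*(1/18) - 5*⅙) = -1012*(24*(1/18) - ⅚) = -1012*(4/3 - ⅚) = -1012*½ = -506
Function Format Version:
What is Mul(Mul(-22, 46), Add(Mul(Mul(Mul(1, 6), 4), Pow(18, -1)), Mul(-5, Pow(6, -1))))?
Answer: -506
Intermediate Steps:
Mul(Mul(-22, 46), Add(Mul(Mul(Mul(1, 6), 4), Pow(18, -1)), Mul(-5, Pow(6, -1)))) = Mul(-1012, Add(Mul(Mul(6, 4), Rational(1, 18)), Mul(-5, Rational(1, 6)))) = Mul(-1012, Add(Mul(24, Rational(1, 18)), Rational(-5, 6))) = Mul(-1012, Add(Rational(4, 3), Rational(-5, 6))) = Mul(-1012, Rational(1, 2)) = -506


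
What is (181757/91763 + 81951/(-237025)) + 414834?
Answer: 9022726946245862/21750125075 ≈ 4.1484e+5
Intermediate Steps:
(181757/91763 + 81951/(-237025)) + 414834 = (181757*(1/91763) + 81951*(-1/237025)) + 414834 = (181757/91763 - 81951/237025) + 414834 = 35560883312/21750125075 + 414834 = 9022726946245862/21750125075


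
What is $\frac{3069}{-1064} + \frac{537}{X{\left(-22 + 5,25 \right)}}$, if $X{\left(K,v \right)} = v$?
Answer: $\frac{494643}{26600} \approx 18.596$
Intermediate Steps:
$\frac{3069}{-1064} + \frac{537}{X{\left(-22 + 5,25 \right)}} = \frac{3069}{-1064} + \frac{537}{25} = 3069 \left(- \frac{1}{1064}\right) + 537 \cdot \frac{1}{25} = - \frac{3069}{1064} + \frac{537}{25} = \frac{494643}{26600}$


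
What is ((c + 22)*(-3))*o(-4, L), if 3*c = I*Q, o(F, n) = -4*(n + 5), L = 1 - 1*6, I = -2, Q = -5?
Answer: 0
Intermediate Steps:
L = -5 (L = 1 - 6 = -5)
o(F, n) = -20 - 4*n (o(F, n) = -4*(5 + n) = -20 - 4*n)
c = 10/3 (c = (-2*(-5))/3 = (⅓)*10 = 10/3 ≈ 3.3333)
((c + 22)*(-3))*o(-4, L) = ((10/3 + 22)*(-3))*(-20 - 4*(-5)) = ((76/3)*(-3))*(-20 + 20) = -76*0 = 0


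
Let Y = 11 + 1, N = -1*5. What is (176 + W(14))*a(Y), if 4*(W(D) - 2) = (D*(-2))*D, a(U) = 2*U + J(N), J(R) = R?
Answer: 1520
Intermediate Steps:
N = -5
Y = 12
a(U) = -5 + 2*U (a(U) = 2*U - 5 = -5 + 2*U)
W(D) = 2 - D**2/2 (W(D) = 2 + ((D*(-2))*D)/4 = 2 + ((-2*D)*D)/4 = 2 + (-2*D**2)/4 = 2 - D**2/2)
(176 + W(14))*a(Y) = (176 + (2 - 1/2*14**2))*(-5 + 2*12) = (176 + (2 - 1/2*196))*(-5 + 24) = (176 + (2 - 98))*19 = (176 - 96)*19 = 80*19 = 1520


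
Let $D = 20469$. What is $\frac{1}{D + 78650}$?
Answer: $\frac{1}{99119} \approx 1.0089 \cdot 10^{-5}$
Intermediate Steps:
$\frac{1}{D + 78650} = \frac{1}{20469 + 78650} = \frac{1}{99119}$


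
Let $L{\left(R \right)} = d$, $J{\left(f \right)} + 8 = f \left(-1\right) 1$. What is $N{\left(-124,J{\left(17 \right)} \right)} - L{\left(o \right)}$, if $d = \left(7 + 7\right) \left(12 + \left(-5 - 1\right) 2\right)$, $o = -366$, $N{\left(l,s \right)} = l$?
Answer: $-124$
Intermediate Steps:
$J{\left(f \right)} = -8 - f$ ($J{\left(f \right)} = -8 + f \left(-1\right) 1 = -8 + - f 1 = -8 - f$)
$d = 0$ ($d = 14 \left(12 - 12\right) = 14 \cdot 0 = 0$)
$L{\left(R \right)} = 0$
$N{\left(-124,J{\left(17 \right)} \right)} - L{\left(o \right)} = -124 - 0 = -124 + 0 = -124$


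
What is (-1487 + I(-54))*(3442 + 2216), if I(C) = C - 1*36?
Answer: -8922666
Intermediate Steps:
I(C) = -36 + C (I(C) = C - 36 = -36 + C)
(-1487 + I(-54))*(3442 + 2216) = (-1487 + (-36 - 54))*(3442 + 2216) = (-1487 - 90)*5658 = -1577*5658 = -8922666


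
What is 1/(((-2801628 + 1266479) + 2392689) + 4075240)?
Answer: 1/4932780 ≈ 2.0273e-7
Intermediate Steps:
1/(((-2801628 + 1266479) + 2392689) + 4075240) = 1/((-1535149 + 2392689) + 4075240) = 1/(857540 + 4075240) = 1/4932780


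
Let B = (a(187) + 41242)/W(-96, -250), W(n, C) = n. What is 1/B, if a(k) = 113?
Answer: -32/13785 ≈ -0.0023214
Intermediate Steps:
B = -13785/32 (B = (113 + 41242)/(-96) = 41355*(-1/96) = -13785/32 ≈ -430.78)
1/B = 1/(-13785/32) = -32/13785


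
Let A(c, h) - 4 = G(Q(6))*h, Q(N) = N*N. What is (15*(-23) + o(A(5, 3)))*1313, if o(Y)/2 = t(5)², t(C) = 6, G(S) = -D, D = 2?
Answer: -358449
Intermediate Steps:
Q(N) = N²
G(S) = -2 (G(S) = -1*2 = -2)
A(c, h) = 4 - 2*h
o(Y) = 72 (o(Y) = 2*6² = 2*36 = 72)
(15*(-23) + o(A(5, 3)))*1313 = (15*(-23) + 72)*1313 = (-345 + 72)*1313 = -273*1313 = -358449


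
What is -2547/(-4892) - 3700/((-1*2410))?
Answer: 2423867/1178972 ≈ 2.0559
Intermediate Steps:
-2547/(-4892) - 3700/((-1*2410)) = -2547*(-1/4892) - 3700/(-2410) = 2547/4892 - 3700*(-1/2410) = 2547/4892 + 370/241 = 2423867/1178972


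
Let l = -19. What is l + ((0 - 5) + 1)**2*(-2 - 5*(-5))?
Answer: 349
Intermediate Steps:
l + ((0 - 5) + 1)**2*(-2 - 5*(-5)) = -19 + ((0 - 5) + 1)**2*(-2 - 5*(-5)) = -19 + (-5 + 1)**2*(-2 + 25) = -19 + (-4)**2*23 = -19 + 16*23 = -19 + 368 = 349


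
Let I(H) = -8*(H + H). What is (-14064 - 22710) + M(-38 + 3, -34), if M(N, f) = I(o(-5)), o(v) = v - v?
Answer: -36774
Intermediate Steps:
o(v) = 0
I(H) = -16*H
M(N, f) = 0 (M(N, f) = -16*0 = 0)
(-14064 - 22710) + M(-38 + 3, -34) = (-14064 - 22710) + 0 = -36774 + 0 = -36774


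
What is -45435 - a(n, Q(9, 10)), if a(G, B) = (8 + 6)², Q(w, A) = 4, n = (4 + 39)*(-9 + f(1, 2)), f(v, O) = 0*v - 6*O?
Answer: -45631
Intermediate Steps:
f(v, O) = -6*O (f(v, O) = 0 - 6*O = -6*O)
n = -903 (n = (4 + 39)*(-9 - 6*2) = 43*(-9 - 12) = 43*(-21) = -903)
a(G, B) = 196 (a(G, B) = 14² = 196)
-45435 - a(n, Q(9, 10)) = -45435 - 1*196 = -45435 - 196 = -45631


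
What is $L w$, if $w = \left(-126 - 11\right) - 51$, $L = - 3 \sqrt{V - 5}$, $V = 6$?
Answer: $564$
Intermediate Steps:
$L = -3$ ($L = - 3 \sqrt{6 - 5} = - 3 \sqrt{1} = \left(-3\right) 1 = -3$)
$w = -188$ ($w = -137 - 51 = -188$)
$L w = \left(-3\right) \left(-188\right) = 564$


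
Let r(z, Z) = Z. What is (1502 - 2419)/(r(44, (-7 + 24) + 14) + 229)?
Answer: -917/260 ≈ -3.5269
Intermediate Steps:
(1502 - 2419)/(r(44, (-7 + 24) + 14) + 229) = (1502 - 2419)/(((-7 + 24) + 14) + 229) = -917/((17 + 14) + 229) = -917/(31 + 229) = -917/260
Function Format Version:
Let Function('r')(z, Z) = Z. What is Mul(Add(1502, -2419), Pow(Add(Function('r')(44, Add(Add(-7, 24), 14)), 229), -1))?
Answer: Rational(-917, 260) ≈ -3.5269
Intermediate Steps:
Mul(Add(1502, -2419), Pow(Add(Function('r')(44, Add(Add(-7, 24), 14)), 229), -1)) = Mul(Add(1502, -2419), Pow(Add(Add(Add(-7, 24), 14), 229), -1)) = Mul(-917, Pow(Add(Add(17, 14), 229), -1)) = Mul(-917, Pow(Add(31, 229), -1)) = Mul(-917, Pow(260, -1)) = Mul(-917, Rational(1, 260)) = Rational(-917, 260)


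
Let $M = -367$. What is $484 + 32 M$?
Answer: $-11260$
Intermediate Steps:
$484 + 32 M = 484 + 32 \left(-367\right) = 484 - 11744 = -11260$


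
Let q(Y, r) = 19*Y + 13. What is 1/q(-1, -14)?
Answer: -1/6 ≈ -0.16667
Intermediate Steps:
q(Y, r) = 13 + 19*Y
1/q(-1, -14) = 1/(13 + 19*(-1)) = 1/(13 - 19) = 1/(-6) = -1/6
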